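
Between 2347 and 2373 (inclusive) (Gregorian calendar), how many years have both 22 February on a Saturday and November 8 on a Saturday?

3

Check each year's weekday for 22 February and November 8:
  2347: Sat/Sat ✓  2348: Sun/Mon  2349: Tue/Tue  2350: Wed/Wed  2351: Thu/Thu  2352: Fri/Sat  2353: Sun/Sun  2354: Mon/Mon  2355: Tue/Tue  2356: Wed/Thu  2357: Fri/Fri  2358: Sat/Sat ✓  2359: Sun/Sun  2360: Mon/Tue  2361: Wed/Wed  2362: Thu/Thu  2363: Fri/Fri  2364: Sat/Sun  2365: Mon/Mon  2366: Tue/Tue  2367: Wed/Wed  2368: Thu/Fri  2369: Sat/Sat ✓  2370: Sun/Sun  2371: Mon/Mon  2372: Tue/Wed  2373: Thu/Thu
Both conditions hold in: 2347, 2358, 2369 — 3.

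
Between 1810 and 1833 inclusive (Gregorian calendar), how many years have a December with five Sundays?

11

December has 31 days; it has five Sundays when Sunday falls among the first (month-length − 28) days — i.e. when December 1 is one of Sunday/Saturday/Friday.
December 1 by year: 1810:Sat✓ 1811:Sun✓ 1812:Tue 1813:Wed 1814:Thu 1815:Fri✓ 1816:Sun✓ 1817:Mon 1818:Tue 1819:Wed 1820:Fri✓ 1821:Sat✓ 1822:Sun✓ 1823:Mon 1824:Wed 1825:Thu 1826:Fri✓ 1827:Sat✓ 1828:Mon 1829:Tue 1830:Wed 1831:Thu 1832:Sat✓ 1833:Sun✓
Years with five Sundays: 1810, 1811, 1815, 1816, 1820, 1821, 1822, 1826, 1827, 1832, 1833 → 11.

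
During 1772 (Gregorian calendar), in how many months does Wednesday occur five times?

A month of length L has five Wednesdays iff its first Wednesday is on day ≤ L−28 (so day 1–3 in a 31-day month, 1–2 in a 30-day month, day 1 in a leap February).
Checking each month of 1772: Jan starts Wed (31d) ✓; Feb starts Sat (29d); Mar starts Sun (31d); Apr starts Wed (30d) ✓; May starts Fri (31d); Jun starts Mon (30d); Jul starts Wed (31d) ✓; Aug starts Sat (31d); Sep starts Tue (30d) ✓; Oct starts Thu (31d); Nov starts Sun (30d); Dec starts Tue (31d) ✓.
Five-Wednesday months: January, April, July, September, December → 5.

5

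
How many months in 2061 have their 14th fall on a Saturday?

1

Check the 14th of each month of 2061: Jan 14: Fri, Feb 14: Mon, Mar 14: Mon, Apr 14: Thu, May 14: Sat, Jun 14: Tue, Jul 14: Thu, Aug 14: Sun, Sep 14: Wed, Oct 14: Fri, Nov 14: Mon, Dec 14: Wed.
Saturday occurs in May — 1 month.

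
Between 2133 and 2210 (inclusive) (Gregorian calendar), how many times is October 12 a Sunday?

11

Track October 12's weekday year by year (advancing +1, or +2 across a Feb 29):
  2133: Mon  2134: Tue (+1)  2135: Wed (+1)  2136: Fri (+2)  2137: Sat (+1)
  2138: Sun (+1) ✓  2139: Mon (+1)  2140: Wed (+2)  2141: Thu (+1)  2142: Fri (+1)
  2143: Sat (+1)  2144: Mon (+2)  2145: Tue (+1)  2146: Wed (+1)  … (50 more years) …
  2197: Thu (+1)  2198: Fri (+1)  2199: Sat (+1)  2200: Sun (+1) ✓  2201: Mon (+1)
  2202: Tue (+1)  2203: Wed (+1)  2204: Fri (+2)  2205: Sat (+1)  2206: Sun (+1) ✓
  2207: Mon (+1)  2208: Wed (+2)  2209: Thu (+1)  2210: Fri (+1)
Sunday years: 2138, 2149, 2155, 2160, 2166, 2177, 2183, 2188, 2194, 2200, 2206 — 11 in total.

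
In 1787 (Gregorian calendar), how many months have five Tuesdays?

4

A month of length L has five Tuesdays iff its first Tuesday is on day ≤ L−28 (so day 1–3 in a 31-day month, 1–2 in a 30-day month, day 1 in a leap February).
Checking each month of 1787: Jan starts Mon (31d) ✓; Feb starts Thu (28d); Mar starts Thu (31d); Apr starts Sun (30d); May starts Tue (31d) ✓; Jun starts Fri (30d); Jul starts Sun (31d) ✓; Aug starts Wed (31d); Sep starts Sat (30d); Oct starts Mon (31d) ✓; Nov starts Thu (30d); Dec starts Sat (31d).
Five-Tuesday months: January, May, July, October → 4.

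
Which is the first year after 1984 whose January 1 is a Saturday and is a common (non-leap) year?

1994

Jan 1 advances by 2 weekdays after a leap year and by 1 after a common year.
1984: Jan 1 is Sunday (leap).
1985: Tuesday
1986: Wednesday
1987: Thursday
1988: Friday (leap)
1989: Sunday
1990: Monday
1991: Tuesday
1992: Wednesday (leap)
1993: Friday
1994: Saturday
1994 begins on a Saturday and is a common year.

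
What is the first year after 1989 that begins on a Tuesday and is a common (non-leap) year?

1991

Jan 1 advances by 2 weekdays after a leap year and by 1 after a common year.
1989: Jan 1 is Sunday.
1990: Monday
1991: Tuesday
1991 begins on a Tuesday and is a common year.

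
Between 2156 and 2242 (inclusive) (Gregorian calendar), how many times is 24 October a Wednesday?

13

Track 24 October's weekday year by year (advancing +1, or +2 across a Feb 29):
  2156: Sun  2157: Mon (+1)  2158: Tue (+1)  2159: Wed (+1) ✓  2160: Fri (+2)
  2161: Sat (+1)  2162: Sun (+1)  2163: Mon (+1)  2164: Wed (+2) ✓  2165: Thu (+1)
  2166: Fri (+1)  2167: Sat (+1)  2168: Mon (+2)  2169: Tue (+1)  … (59 more years) …
  2229: Sat (+1)  2230: Sun (+1)  2231: Mon (+1)  2232: Wed (+2) ✓  2233: Thu (+1)
  2234: Fri (+1)  2235: Sat (+1)  2236: Mon (+2)  2237: Tue (+1)  2238: Wed (+1) ✓
  2239: Thu (+1)  2240: Sat (+2)  2241: Sun (+1)  2242: Mon (+1)
Wednesday years: 2159, 2164, 2170, 2181, 2187, 2192, 2198, 2204, 2210, 2221, 2227, 2232, 2238 — 13 in total.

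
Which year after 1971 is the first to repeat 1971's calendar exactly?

Two years share a calendar iff Jan 1 falls on the same weekday and both are leap or both are common. 1971: Jan 1 is Friday, common year.
1972: Jan 1 Saturday, leap
1973: Jan 1 Monday, common
1974: Jan 1 Tuesday, common
1975: Jan 1 Wednesday, common
1976: Jan 1 Thursday, leap
1977: Jan 1 Saturday, common
1978: Jan 1 Sunday, common
1979: Jan 1 Monday, common
1980: Jan 1 Tuesday, leap
1981: Jan 1 Thursday, common
1982: Jan 1 Friday, common
1982 matches on both conditions.

1982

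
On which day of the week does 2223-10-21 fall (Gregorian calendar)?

Tuesday

January 1, 2223 is a Wednesday.
October 21 is day 294 of the year, i.e. 293 days after Jan 1.
293 mod 7 = 6, so advance 6 weekdays from Wednesday: Tuesday.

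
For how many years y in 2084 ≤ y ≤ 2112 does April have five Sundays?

April has 30 days; it has five Sundays when Sunday falls among the first (month-length − 28) days — i.e. when April 1 is one of Sunday/Saturday.
April 1 by year: 2084:Sat✓ 2085:Sun✓ 2086:Mon 2087:Tue 2088:Thu 2089:Fri 2090:Sat✓ 2091:Sun✓ 2092:Tue 2093:Wed 2094:Thu 2095:Fri 2096:Sun✓ 2097:Mon 2098:Tue 2099:Wed 2100:Thu 2101:Fri 2102:Sat✓ 2103:Sun✓ 2104:Tue 2105:Wed 2106:Thu 2107:Fri 2108:Sun✓ 2109:Mon 2110:Tue 2111:Wed 2112:Fri
Years with five Sundays: 2084, 2085, 2090, 2091, 2096, 2102, 2103, 2108 → 8.

8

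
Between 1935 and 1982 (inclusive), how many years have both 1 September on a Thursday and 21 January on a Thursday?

1

Check each year's weekday for 1 September and 21 January:
  1935: Sun/Mon  1936: Tue/Tue  1937: Wed/Thu  1938: Thu/Fri  1939: Fri/Sat  1940: Sun/Sun  1941: Mon/Tue  1942: Tue/Wed  1943: Wed/Thu  1944: Fri/Fri  1945: Sat/Sun  1946: Sun/Mon  1947: Mon/Tue  1948: Wed/Wed  …(20 more)…  1969: Mon/Tue  1970: Tue/Wed  1971: Wed/Thu  1972: Fri/Fri  1973: Sat/Sun  1974: Sun/Mon  1975: Mon/Tue  1976: Wed/Wed  1977: Thu/Fri  1978: Fri/Sat  1979: Sat/Sun  1980: Mon/Mon  1981: Tue/Wed  1982: Wed/Thu
Both conditions hold in: 1960 — 1.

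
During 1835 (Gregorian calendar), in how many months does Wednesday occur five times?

A month of length L has five Wednesdays iff its first Wednesday is on day ≤ L−28 (so day 1–3 in a 31-day month, 1–2 in a 30-day month, day 1 in a leap February).
Checking each month of 1835: Jan starts Thu (31d); Feb starts Sun (28d); Mar starts Sun (31d); Apr starts Wed (30d) ✓; May starts Fri (31d); Jun starts Mon (30d); Jul starts Wed (31d) ✓; Aug starts Sat (31d); Sep starts Tue (30d) ✓; Oct starts Thu (31d); Nov starts Sun (30d); Dec starts Tue (31d) ✓.
Five-Wednesday months: April, July, September, December → 4.

4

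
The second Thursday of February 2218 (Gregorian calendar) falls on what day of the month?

12

February 1, 2218 is a Sunday, so the first Thursday is the 5th.
The second Thursday is 5 + 7 = 12.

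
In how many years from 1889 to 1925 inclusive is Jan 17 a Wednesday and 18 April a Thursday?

Check each year's weekday for Jan 17 and 18 April:
  1889: Thu/Thu  1890: Fri/Fri  1891: Sat/Sat  1892: Sun/Mon  1893: Tue/Tue  1894: Wed/Wed  1895: Thu/Thu  1896: Fri/Sat  1897: Sun/Sun  1898: Mon/Mon  1899: Tue/Tue  1900: Wed/Wed  1901: Thu/Thu  1902: Fri/Fri  …(9 more)…  1912: Wed/Thu ✓  1913: Fri/Fri  1914: Sat/Sat  1915: Sun/Sun  1916: Mon/Tue  1917: Wed/Wed  1918: Thu/Thu  1919: Fri/Fri  1920: Sat/Sun  1921: Mon/Mon  1922: Tue/Tue  1923: Wed/Wed  1924: Thu/Fri  1925: Sat/Sat
Both conditions hold in: 1912 — 1.

1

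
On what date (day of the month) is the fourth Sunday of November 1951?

25

November 1, 1951 is a Thursday, so the first Sunday is the 4th.
The fourth Sunday is 4 + 21 = 25.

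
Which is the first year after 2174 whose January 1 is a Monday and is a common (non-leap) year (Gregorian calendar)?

Jan 1 advances by 2 weekdays after a leap year and by 1 after a common year.
2174: Jan 1 is Saturday.
2175: Sunday
2176: Monday (leap)
2177: Wednesday
2178: Thursday
2179: Friday
2180: Saturday (leap)
2181: Monday
2181 begins on a Monday and is a common year.

2181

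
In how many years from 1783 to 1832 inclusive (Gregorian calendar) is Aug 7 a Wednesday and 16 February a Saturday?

Check each year's weekday for Aug 7 and 16 February:
  1783: Thu/Sun  1784: Sat/Mon  1785: Sun/Wed  1786: Mon/Thu  1787: Tue/Fri  1788: Thu/Sat  1789: Fri/Mon  1790: Sat/Tue  1791: Sun/Wed  1792: Tue/Thu  1793: Wed/Sat ✓  1794: Thu/Sun  1795: Fri/Mon  1796: Sun/Tue  …(22 more)…  1819: Sat/Tue  1820: Mon/Wed  1821: Tue/Fri  1822: Wed/Sat ✓  1823: Thu/Sun  1824: Sat/Mon  1825: Sun/Wed  1826: Mon/Thu  1827: Tue/Fri  1828: Thu/Sat  1829: Fri/Mon  1830: Sat/Tue  1831: Sun/Wed  1832: Tue/Thu
Both conditions hold in: 1793, 1799, 1805, 1811, 1822 — 5.

5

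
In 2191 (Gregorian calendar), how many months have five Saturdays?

A month of length L has five Saturdays iff its first Saturday is on day ≤ L−28 (so day 1–3 in a 31-day month, 1–2 in a 30-day month, day 1 in a leap February).
Checking each month of 2191: Jan starts Sat (31d) ✓; Feb starts Tue (28d); Mar starts Tue (31d); Apr starts Fri (30d) ✓; May starts Sun (31d); Jun starts Wed (30d); Jul starts Fri (31d) ✓; Aug starts Mon (31d); Sep starts Thu (30d); Oct starts Sat (31d) ✓; Nov starts Tue (30d); Dec starts Thu (31d) ✓.
Five-Saturday months: January, April, July, October, December → 5.

5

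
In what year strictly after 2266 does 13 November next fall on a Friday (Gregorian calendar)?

2268

From one year to the next, a fixed date's weekday advances by 1, or by 2 when a Feb 29 lies between the two dates.
2266: November 13 is Tuesday.
2267: Wednesday (+1)
2268: Friday (+2)
13 November falls on a Friday in 2268.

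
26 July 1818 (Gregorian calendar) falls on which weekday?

January 1, 1818 is a Thursday.
July 26 is day 207 of the year, i.e. 206 days after Jan 1.
206 mod 7 = 3, so advance 3 weekdays from Thursday: Sunday.

Sunday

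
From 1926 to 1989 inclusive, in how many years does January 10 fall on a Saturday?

Track January 10's weekday year by year (advancing +1, or +2 across a Feb 29):
  1926: Sun  1927: Mon (+1)  1928: Tue (+1)  1929: Thu (+2)  1930: Fri (+1)
  1931: Sat (+1) ✓  1932: Sun (+1)  1933: Tue (+2)  1934: Wed (+1)  1935: Thu (+1)
  1936: Fri (+1)  1937: Sun (+2)  1938: Mon (+1)  1939: Tue (+1)  … (36 more years) …
  1976: Sat (+1) ✓  1977: Mon (+2)  1978: Tue (+1)  1979: Wed (+1)  1980: Thu (+1)
  1981: Sat (+2) ✓  1982: Sun (+1)  1983: Mon (+1)  1984: Tue (+1)  1985: Thu (+2)
  1986: Fri (+1)  1987: Sat (+1) ✓  1988: Sun (+1)  1989: Tue (+2)
Saturday years: 1931, 1942, 1948, 1953, 1959, 1970, 1976, 1981, 1987 — 9 in total.

9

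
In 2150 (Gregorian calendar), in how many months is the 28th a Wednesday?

Check the 28th of each month of 2150: Jan 28: Wed, Feb 28: Sat, Mar 28: Sat, Apr 28: Tue, May 28: Thu, Jun 28: Sun, Jul 28: Tue, Aug 28: Fri, Sep 28: Mon, Oct 28: Wed, Nov 28: Sat, Dec 28: Mon.
Wednesday occurs in January, October — 2 months.

2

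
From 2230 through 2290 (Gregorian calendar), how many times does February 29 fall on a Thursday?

2

Leap years in 2230–2290: 15 of them.
Feb 29 weekday advances by 5 (mod 7) from one leap year to the next four years later (or differs when a century non-leap intervenes).
Leap-day weekdays: 2232:Wed 2236:Mon 2240:Sat 2244:Thu✓ 2248:Tue 2252:Sun 2256:Fri 2260:Wed 2264:Mon 2268:Sat 2272:Thu✓ 2276:Tue 2280:Sun 2284:Fri 2288:Wed
Thursday: 2244, 2272 → 2.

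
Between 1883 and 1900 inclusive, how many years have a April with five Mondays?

April has 30 days; it has five Mondays when Monday falls among the first (month-length − 28) days — i.e. when April 1 is one of Monday/Sunday.
April 1 by year: 1883:Sun✓ 1884:Tue 1885:Wed 1886:Thu 1887:Fri 1888:Sun✓ 1889:Mon✓ 1890:Tue 1891:Wed 1892:Fri 1893:Sat 1894:Sun✓ 1895:Mon✓ 1896:Wed 1897:Thu 1898:Fri 1899:Sat 1900:Sun✓
Years with five Mondays: 1883, 1888, 1889, 1894, 1895, 1900 → 6.

6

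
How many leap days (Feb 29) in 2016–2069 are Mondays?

2

Leap years in 2016–2069: 14 of them.
Feb 29 weekday advances by 5 (mod 7) from one leap year to the next four years later (or differs when a century non-leap intervenes).
Leap-day weekdays: 2016:Mon✓ 2020:Sat 2024:Thu 2028:Tue 2032:Sun 2036:Fri 2040:Wed 2044:Mon✓ 2048:Sat 2052:Thu 2056:Tue 2060:Sun 2064:Fri 2068:Wed
Monday: 2016, 2044 → 2.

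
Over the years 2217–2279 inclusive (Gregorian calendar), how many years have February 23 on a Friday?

Track February 23's weekday year by year (advancing +1, or +2 across a Feb 29):
  2217: Sun  2218: Mon (+1)  2219: Tue (+1)  2220: Wed (+1)  2221: Fri (+2) ✓
  2222: Sat (+1)  2223: Sun (+1)  2224: Mon (+1)  2225: Wed (+2)  2226: Thu (+1)
  2227: Fri (+1) ✓  2228: Sat (+1)  2229: Mon (+2)  2230: Tue (+1)  … (35 more years) …
  2266: Fri (+1) ✓  2267: Sat (+1)  2268: Sun (+1)  2269: Tue (+2)  2270: Wed (+1)
  2271: Thu (+1)  2272: Fri (+1) ✓  2273: Sun (+2)  2274: Mon (+1)  2275: Tue (+1)
  2276: Wed (+1)  2277: Fri (+2) ✓  2278: Sat (+1)  2279: Sun (+1)
Friday years: 2221, 2227, 2238, 2244, 2249, 2255, 2266, 2272, 2277 — 9 in total.

9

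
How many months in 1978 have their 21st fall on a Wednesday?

1

Check the 21st of each month of 1978: Jan 21: Sat, Feb 21: Tue, Mar 21: Tue, Apr 21: Fri, May 21: Sun, Jun 21: Wed, Jul 21: Fri, Aug 21: Mon, Sep 21: Thu, Oct 21: Sat, Nov 21: Tue, Dec 21: Thu.
Wednesday occurs in June — 1 month.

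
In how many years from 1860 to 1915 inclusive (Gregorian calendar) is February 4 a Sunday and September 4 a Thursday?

Check each year's weekday for February 4 and September 4:
  1860: Sat/Tue  1861: Mon/Wed  1862: Tue/Thu  1863: Wed/Fri  1864: Thu/Sun  1865: Sat/Mon  1866: Sun/Tue  1867: Mon/Wed  1868: Tue/Fri  1869: Thu/Sat  1870: Fri/Sun  1871: Sat/Mon  1872: Sun/Wed  1873: Tue/Thu  …(28 more)…  1902: Tue/Thu  1903: Wed/Fri  1904: Thu/Sun  1905: Sat/Mon  1906: Sun/Tue  1907: Mon/Wed  1908: Tue/Fri  1909: Thu/Sat  1910: Fri/Sun  1911: Sat/Mon  1912: Sun/Wed  1913: Tue/Thu  1914: Wed/Fri  1915: Thu/Sat
Both conditions hold in: no year — 0.

0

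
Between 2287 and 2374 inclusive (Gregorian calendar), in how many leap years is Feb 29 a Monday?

4

Leap years in 2287–2374: 21 of them.
Feb 29 weekday advances by 5 (mod 7) from one leap year to the next four years later (or differs when a century non-leap intervenes).
Leap-day weekdays: 2288:Wed 2292:Mon✓ 2296:Sat 2304:Mon✓ 2308:Sat 2312:Thu 2316:Tue 2320:Sun 2324:Fri 2328:Wed 2332:Mon✓ 2336:Sat 2340:Thu 2344:Tue 2348:Sun 2352:Fri 2356:Wed 2360:Mon✓ 2364:Sat 2368:Thu 2372:Tue
Monday: 2292, 2304, 2332, 2360 → 4.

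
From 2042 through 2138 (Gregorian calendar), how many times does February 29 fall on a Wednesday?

Leap years in 2042–2138: 23 of them.
Feb 29 weekday advances by 5 (mod 7) from one leap year to the next four years later (or differs when a century non-leap intervenes).
Leap-day weekdays: 2044:Mon 2048:Sat 2052:Thu 2056:Tue 2060:Sun 2064:Fri 2068:Wed✓ 2072:Mon 2076:Sat 2080:Thu 2084:Tue 2088:Sun 2092:Fri 2096:Wed✓ 2104:Fri 2108:Wed✓ 2112:Mon 2116:Sat 2120:Thu 2124:Tue 2128:Sun 2132:Fri 2136:Wed✓
Wednesday: 2068, 2096, 2108, 2136 → 4.

4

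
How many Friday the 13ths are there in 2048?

2

Check the 13th of each month of 2048: Jan 13: Mon, Feb 13: Thu, Mar 13: Fri, Apr 13: Mon, May 13: Wed, Jun 13: Sat, Jul 13: Mon, Aug 13: Thu, Sep 13: Sun, Oct 13: Tue, Nov 13: Fri, Dec 13: Sun.
Friday occurs in March, November — 2 months.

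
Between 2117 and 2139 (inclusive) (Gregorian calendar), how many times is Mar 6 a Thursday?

Track Mar 6's weekday year by year (advancing +1, or +2 across a Feb 29):
  2117: Sat  2118: Sun (+1)  2119: Mon (+1)  2120: Wed (+2)  2121: Thu (+1) ✓
  2122: Fri (+1)  2123: Sat (+1)  2124: Mon (+2)  2125: Tue (+1)  2126: Wed (+1)
  2127: Thu (+1) ✓  2128: Sat (+2)  2129: Sun (+1)  2130: Mon (+1)  2131: Tue (+1)
  2132: Thu (+2) ✓  2133: Fri (+1)  2134: Sat (+1)  2135: Sun (+1)  2136: Tue (+2)
  2137: Wed (+1)  2138: Thu (+1) ✓  2139: Fri (+1)
Thursday years: 2121, 2127, 2132, 2138 — 4 in total.

4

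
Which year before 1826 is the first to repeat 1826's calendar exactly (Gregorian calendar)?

Two years share a calendar iff Jan 1 falls on the same weekday and both are leap or both are common. 1826: Jan 1 is Sunday, common year.
1825: Jan 1 Saturday, common
1824: Jan 1 Thursday, leap
1823: Jan 1 Wednesday, common
1822: Jan 1 Tuesday, common
1821: Jan 1 Monday, common
1820: Jan 1 Saturday, leap
1819: Jan 1 Friday, common
1818: Jan 1 Thursday, common
1817: Jan 1 Wednesday, common
1816: Jan 1 Monday, leap
1815: Jan 1 Sunday, common
1815 matches on both conditions.

1815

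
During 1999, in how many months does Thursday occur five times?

A month of length L has five Thursdays iff its first Thursday is on day ≤ L−28 (so day 1–3 in a 31-day month, 1–2 in a 30-day month, day 1 in a leap February).
Checking each month of 1999: Jan starts Fri (31d); Feb starts Mon (28d); Mar starts Mon (31d); Apr starts Thu (30d) ✓; May starts Sat (31d); Jun starts Tue (30d); Jul starts Thu (31d) ✓; Aug starts Sun (31d); Sep starts Wed (30d) ✓; Oct starts Fri (31d); Nov starts Mon (30d); Dec starts Wed (31d) ✓.
Five-Thursday months: April, July, September, December → 4.

4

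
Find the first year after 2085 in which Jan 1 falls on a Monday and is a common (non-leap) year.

2091

Jan 1 advances by 2 weekdays after a leap year and by 1 after a common year.
2085: Jan 1 is Monday.
2086: Tuesday
2087: Wednesday
2088: Thursday (leap)
2089: Saturday
2090: Sunday
2091: Monday
2091 begins on a Monday and is a common year.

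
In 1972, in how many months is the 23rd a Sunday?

Check the 23rd of each month of 1972: Jan 23: Sun, Feb 23: Wed, Mar 23: Thu, Apr 23: Sun, May 23: Tue, Jun 23: Fri, Jul 23: Sun, Aug 23: Wed, Sep 23: Sat, Oct 23: Mon, Nov 23: Thu, Dec 23: Sat.
Sunday occurs in January, April, July — 3 months.

3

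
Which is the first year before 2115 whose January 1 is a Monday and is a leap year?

Jan 1 advances by 2 weekdays after a leap year and by 1 after a common year.
2115: Jan 1 is Tuesday.
2114: Monday
2113: Sunday
2112: Friday (leap)
2111: Thursday
2110: Wednesday
2109: Tuesday
2108: Sunday (leap)
2107: Saturday
2106: Friday
2105: Thursday
2104: Tuesday (leap)
2103: Monday
2102: Sunday
2101: Saturday
2100: Friday
2099: Thursday
2098: Wednesday
2097: Tuesday
2096: Sunday (leap)
2095: Saturday
2094: Friday
2093: Thursday
2092: Tuesday (leap)
2091: Monday
2090: Sunday
2089: Saturday
2088: Thursday (leap)
2087: Wednesday
2086: Tuesday
2085: Monday
2084: Saturday (leap)
2083: Friday
2082: Thursday
2081: Wednesday
2080: Monday (leap)
2080 begins on a Monday and is a leap year.

2080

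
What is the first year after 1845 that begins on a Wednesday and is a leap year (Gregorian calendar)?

Jan 1 advances by 2 weekdays after a leap year and by 1 after a common year.
1845: Jan 1 is Wednesday.
1846: Thursday
1847: Friday
1848: Saturday (leap)
1849: Monday
1850: Tuesday
1851: Wednesday
1852: Thursday (leap)
1853: Saturday
1854: Sunday
1855: Monday
1856: Tuesday (leap)
1857: Thursday
1858: Friday
1859: Saturday
1860: Sunday (leap)
1861: Tuesday
1862: Wednesday
1863: Thursday
1864: Friday (leap)
1865: Sunday
1866: Monday
1867: Tuesday
1868: Wednesday (leap)
1868 begins on a Wednesday and is a leap year.

1868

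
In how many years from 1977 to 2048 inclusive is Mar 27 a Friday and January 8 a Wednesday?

Check each year's weekday for Mar 27 and January 8:
  1977: Sun/Sat  1978: Mon/Sun  1979: Tue/Mon  1980: Thu/Tue  1981: Fri/Thu  1982: Sat/Fri  1983: Sun/Sat  1984: Tue/Sun  1985: Wed/Tue  1986: Thu/Wed  1987: Fri/Thu  1988: Sun/Fri  1989: Mon/Sun  1990: Tue/Mon  …(44 more)…  2035: Tue/Mon  2036: Thu/Tue  2037: Fri/Thu  2038: Sat/Fri  2039: Sun/Sat  2040: Tue/Sun  2041: Wed/Tue  2042: Thu/Wed  2043: Fri/Thu  2044: Sun/Fri  2045: Mon/Sun  2046: Tue/Mon  2047: Wed/Tue  2048: Fri/Wed ✓
Both conditions hold in: 1992, 2020, 2048 — 3.

3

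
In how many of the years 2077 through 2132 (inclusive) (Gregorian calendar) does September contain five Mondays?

September has 30 days; it has five Mondays when Monday falls among the first (month-length − 28) days — i.e. when September 1 is one of Monday/Sunday.
September 1 by year: 2077:Wed 2078:Thu 2079:Fri 2080:Sun✓ 2081:Mon✓ 2082:Tue 2083:Wed 2084:Fri 2085:Sat 2086:Sun✓ 2087:Mon✓ 2088:Wed 2089:Thu 2090:Fri 2091:Sat …(26 more)… 2118:Thu 2119:Fri 2120:Sun✓ 2121:Mon✓ 2122:Tue 2123:Wed 2124:Fri 2125:Sat 2126:Sun✓ 2127:Mon✓ 2128:Wed 2129:Thu 2130:Fri 2131:Sat 2132:Mon✓
Years with five Mondays: 2080, 2081, 2086, 2087, 2092, 2097, 2098, 2104, 2109, 2110, 2115, 2120, 2121, 2126, 2127, 2132 → 16.

16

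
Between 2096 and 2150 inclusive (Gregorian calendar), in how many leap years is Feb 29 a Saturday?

2

Leap years in 2096–2150: 13 of them.
Feb 29 weekday advances by 5 (mod 7) from one leap year to the next four years later (or differs when a century non-leap intervenes).
Leap-day weekdays: 2096:Wed 2104:Fri 2108:Wed 2112:Mon 2116:Sat✓ 2120:Thu 2124:Tue 2128:Sun 2132:Fri 2136:Wed 2140:Mon 2144:Sat✓ 2148:Thu
Saturday: 2116, 2144 → 2.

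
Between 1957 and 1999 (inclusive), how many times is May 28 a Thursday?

7

Track May 28's weekday year by year (advancing +1, or +2 across a Feb 29):
  1957: Tue  1958: Wed (+1)  1959: Thu (+1) ✓  1960: Sat (+2)  1961: Sun (+1)
  1962: Mon (+1)  1963: Tue (+1)  1964: Thu (+2) ✓  1965: Fri (+1)  1966: Sat (+1)
  1967: Sun (+1)  1968: Tue (+2)  1969: Wed (+1)  1970: Thu (+1) ✓  … (15 more years) …
  1986: Wed (+1)  1987: Thu (+1) ✓  1988: Sat (+2)  1989: Sun (+1)  1990: Mon (+1)
  1991: Tue (+1)  1992: Thu (+2) ✓  1993: Fri (+1)  1994: Sat (+1)  1995: Sun (+1)
  1996: Tue (+2)  1997: Wed (+1)  1998: Thu (+1) ✓  1999: Fri (+1)
Thursday years: 1959, 1964, 1970, 1981, 1987, 1992, 1998 — 7 in total.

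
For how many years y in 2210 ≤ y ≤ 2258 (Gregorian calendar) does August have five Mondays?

21

August has 31 days; it has five Mondays when Monday falls among the first (month-length − 28) days — i.e. when August 1 is one of Monday/Sunday/Saturday.
August 1 by year: 2210:Wed 2211:Thu 2212:Sat✓ 2213:Sun✓ 2214:Mon✓ 2215:Tue 2216:Thu 2217:Fri 2218:Sat✓ 2219:Sun✓ 2220:Tue 2221:Wed 2222:Thu 2223:Fri 2224:Sun✓ …(19 more)… 2244:Thu 2245:Fri 2246:Sat✓ 2247:Sun✓ 2248:Tue 2249:Wed 2250:Thu 2251:Fri 2252:Sun✓ 2253:Mon✓ 2254:Tue 2255:Wed 2256:Fri 2257:Sat✓ 2258:Sun✓
Years with five Mondays: 2212, 2213, 2214, 2218, 2219, 2224, 2225, 2229, 2230, 2231, 2235, 2236, 2240, 2241, 2242, 2246, 2247, 2252, 2253, 2257, 2258 → 21.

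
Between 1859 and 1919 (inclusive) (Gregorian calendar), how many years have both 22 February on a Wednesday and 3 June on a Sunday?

2

Check each year's weekday for 22 February and 3 June:
  1859: Tue/Fri  1860: Wed/Sun ✓  1861: Fri/Mon  1862: Sat/Tue  1863: Sun/Wed  1864: Mon/Fri  1865: Wed/Sat  1866: Thu/Sun  1867: Fri/Mon  1868: Sat/Wed  1869: Mon/Thu  1870: Tue/Fri  1871: Wed/Sat  1872: Thu/Mon  …(33 more)…  1906: Thu/Sun  1907: Fri/Mon  1908: Sat/Wed  1909: Mon/Thu  1910: Tue/Fri  1911: Wed/Sat  1912: Thu/Mon  1913: Sat/Tue  1914: Sun/Wed  1915: Mon/Thu  1916: Tue/Sat  1917: Thu/Sun  1918: Fri/Mon  1919: Sat/Tue
Both conditions hold in: 1860, 1888 — 2.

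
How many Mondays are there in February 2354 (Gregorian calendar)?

4

February 2354 has 28 days and begins on Monday.
The first Monday is February 1.
Mondays fall on 1, 8, 15, 22 — that's 4.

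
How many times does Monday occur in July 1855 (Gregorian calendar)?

July 1855 has 31 days and begins on Sunday.
The first Monday is July 2.
Mondays fall on 2, 9, 16, 23, 30 — that's 5.

5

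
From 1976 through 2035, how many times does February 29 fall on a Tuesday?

Leap years in 1976–2035: 15 of them.
Feb 29 weekday advances by 5 (mod 7) from one leap year to the next four years later (or differs when a century non-leap intervenes).
Leap-day weekdays: 1976:Sun 1980:Fri 1984:Wed 1988:Mon 1992:Sat 1996:Thu 2000:Tue✓ 2004:Sun 2008:Fri 2012:Wed 2016:Mon 2020:Sat 2024:Thu 2028:Tue✓ 2032:Sun
Tuesday: 2000, 2028 → 2.

2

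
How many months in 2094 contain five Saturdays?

A month of length L has five Saturdays iff its first Saturday is on day ≤ L−28 (so day 1–3 in a 31-day month, 1–2 in a 30-day month, day 1 in a leap February).
Checking each month of 2094: Jan starts Fri (31d) ✓; Feb starts Mon (28d); Mar starts Mon (31d); Apr starts Thu (30d); May starts Sat (31d) ✓; Jun starts Tue (30d); Jul starts Thu (31d) ✓; Aug starts Sun (31d); Sep starts Wed (30d); Oct starts Fri (31d) ✓; Nov starts Mon (30d); Dec starts Wed (31d).
Five-Saturday months: January, May, July, October → 4.

4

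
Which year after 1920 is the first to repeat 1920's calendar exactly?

Two years share a calendar iff Jan 1 falls on the same weekday and both are leap or both are common. 1920: Jan 1 is Thursday, leap year.
1921: Jan 1 Saturday, common
1922: Jan 1 Sunday, common
1923: Jan 1 Monday, common
1924: Jan 1 Tuesday, leap
1925: Jan 1 Thursday, common
1926: Jan 1 Friday, common
1927: Jan 1 Saturday, common
1928: Jan 1 Sunday, leap
1929: Jan 1 Tuesday, common
1930: Jan 1 Wednesday, common
1931: Jan 1 Thursday, common
1932: Jan 1 Friday, leap
1933: Jan 1 Sunday, common
1934: Jan 1 Monday, common
1935: Jan 1 Tuesday, common
1936: Jan 1 Wednesday, leap
1937: Jan 1 Friday, common
1938: Jan 1 Saturday, common
1939: Jan 1 Sunday, common
1940: Jan 1 Monday, leap
1941: Jan 1 Wednesday, common
1942: Jan 1 Thursday, common
1943: Jan 1 Friday, common
1944: Jan 1 Saturday, leap
1945: Jan 1 Monday, common
1946: Jan 1 Tuesday, common
1947: Jan 1 Wednesday, common
1948: Jan 1 Thursday, leap
1948 matches on both conditions.

1948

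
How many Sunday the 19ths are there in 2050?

Check the 19th of each month of 2050: Jan 19: Wed, Feb 19: Sat, Mar 19: Sat, Apr 19: Tue, May 19: Thu, Jun 19: Sun, Jul 19: Tue, Aug 19: Fri, Sep 19: Mon, Oct 19: Wed, Nov 19: Sat, Dec 19: Mon.
Sunday occurs in June — 1 month.

1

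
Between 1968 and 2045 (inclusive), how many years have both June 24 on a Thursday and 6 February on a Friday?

Check each year's weekday for June 24 and 6 February:
  1968: Mon/Tue  1969: Tue/Thu  1970: Wed/Fri  1971: Thu/Sat  1972: Sat/Sun  1973: Sun/Tue  1974: Mon/Wed  1975: Tue/Thu  1976: Thu/Fri ✓  1977: Fri/Sun  1978: Sat/Mon  1979: Sun/Tue  1980: Tue/Wed  1981: Wed/Fri  …(50 more)…  2032: Thu/Fri ✓  2033: Fri/Sun  2034: Sat/Mon  2035: Sun/Tue  2036: Tue/Wed  2037: Wed/Fri  2038: Thu/Sat  2039: Fri/Sun  2040: Sun/Mon  2041: Mon/Wed  2042: Tue/Thu  2043: Wed/Fri  2044: Fri/Sat  2045: Sat/Mon
Both conditions hold in: 1976, 2004, 2032 — 3.

3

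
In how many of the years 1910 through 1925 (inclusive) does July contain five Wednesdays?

7

July has 31 days; it has five Wednesdays when Wednesday falls among the first (month-length − 28) days — i.e. when July 1 is one of Wednesday/Tuesday/Monday.
July 1 by year: 1910:Fri 1911:Sat 1912:Mon✓ 1913:Tue✓ 1914:Wed✓ 1915:Thu 1916:Sat 1917:Sun 1918:Mon✓ 1919:Tue✓ 1920:Thu 1921:Fri 1922:Sat 1923:Sun 1924:Tue✓ 1925:Wed✓
Years with five Wednesdays: 1912, 1913, 1914, 1918, 1919, 1924, 1925 → 7.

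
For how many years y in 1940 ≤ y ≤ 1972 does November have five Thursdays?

November has 30 days; it has five Thursdays when Thursday falls among the first (month-length − 28) days — i.e. when November 1 is one of Thursday/Wednesday.
November 1 by year: 1940:Fri 1941:Sat 1942:Sun 1943:Mon 1944:Wed✓ 1945:Thu✓ 1946:Fri 1947:Sat 1948:Mon 1949:Tue 1950:Wed✓ 1951:Thu✓ 1952:Sat 1953:Sun 1954:Mon …(3 more)… 1958:Sat 1959:Sun 1960:Tue 1961:Wed✓ 1962:Thu✓ 1963:Fri 1964:Sun 1965:Mon 1966:Tue 1967:Wed✓ 1968:Fri 1969:Sat 1970:Sun 1971:Mon 1972:Wed✓
Years with five Thursdays: 1944, 1945, 1950, 1951, 1956, 1961, 1962, 1967, 1972 → 9.

9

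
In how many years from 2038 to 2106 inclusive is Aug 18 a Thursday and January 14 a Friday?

8

Check each year's weekday for Aug 18 and January 14:
  2038: Wed/Thu  2039: Thu/Fri ✓  2040: Sat/Sat  2041: Sun/Mon  2042: Mon/Tue  2043: Tue/Wed  2044: Thu/Thu  2045: Fri/Sat  2046: Sat/Sun  2047: Sun/Mon  2048: Tue/Tue  2049: Wed/Thu  2050: Thu/Fri ✓  2051: Fri/Sat  …(41 more)…  2093: Tue/Wed  2094: Wed/Thu  2095: Thu/Fri ✓  2096: Sat/Sat  2097: Sun/Mon  2098: Mon/Tue  2099: Tue/Wed  2100: Wed/Thu  2101: Thu/Fri ✓  2102: Fri/Sat  2103: Sat/Sun  2104: Mon/Mon  2105: Tue/Wed  2106: Wed/Thu
Both conditions hold in: 2039, 2050, 2061, 2067, 2078, 2089, 2095, 2101 — 8.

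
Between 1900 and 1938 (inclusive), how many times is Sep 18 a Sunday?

Track Sep 18's weekday year by year (advancing +1, or +2 across a Feb 29):
  1900: Tue  1901: Wed (+1)  1902: Thu (+1)  1903: Fri (+1)  1904: Sun (+2) ✓
  1905: Mon (+1)  1906: Tue (+1)  1907: Wed (+1)  1908: Fri (+2)  1909: Sat (+1)
  1910: Sun (+1) ✓  1911: Mon (+1)  1912: Wed (+2)  1913: Thu (+1)  … (11 more years) …
  1925: Fri (+1)  1926: Sat (+1)  1927: Sun (+1) ✓  1928: Tue (+2)  1929: Wed (+1)
  1930: Thu (+1)  1931: Fri (+1)  1932: Sun (+2) ✓  1933: Mon (+1)  1934: Tue (+1)
  1935: Wed (+1)  1936: Fri (+2)  1937: Sat (+1)  1938: Sun (+1) ✓
Sunday years: 1904, 1910, 1921, 1927, 1932, 1938 — 6 in total.

6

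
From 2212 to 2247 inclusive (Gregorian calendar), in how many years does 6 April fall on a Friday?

4

Track 6 April's weekday year by year (advancing +1, or +2 across a Feb 29):
  2212: Mon  2213: Tue (+1)  2214: Wed (+1)  2215: Thu (+1)  2216: Sat (+2)
  2217: Sun (+1)  2218: Mon (+1)  2219: Tue (+1)  2220: Thu (+2)  2221: Fri (+1) ✓
  2222: Sat (+1)  2223: Sun (+1)  2224: Tue (+2)  2225: Wed (+1)  … (8 more years) …
  2234: Sun (+1)  2235: Mon (+1)  2236: Wed (+2)  2237: Thu (+1)  2238: Fri (+1) ✓
  2239: Sat (+1)  2240: Mon (+2)  2241: Tue (+1)  2242: Wed (+1)  2243: Thu (+1)
  2244: Sat (+2)  2245: Sun (+1)  2246: Mon (+1)  2247: Tue (+1)
Friday years: 2221, 2227, 2232, 2238 — 4 in total.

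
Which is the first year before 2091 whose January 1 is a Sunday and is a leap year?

2068

Jan 1 advances by 2 weekdays after a leap year and by 1 after a common year.
2091: Jan 1 is Monday.
2090: Sunday
2089: Saturday
2088: Thursday (leap)
2087: Wednesday
2086: Tuesday
2085: Monday
2084: Saturday (leap)
2083: Friday
2082: Thursday
2081: Wednesday
2080: Monday (leap)
2079: Sunday
2078: Saturday
2077: Friday
2076: Wednesday (leap)
2075: Tuesday
2074: Monday
2073: Sunday
2072: Friday (leap)
2071: Thursday
2070: Wednesday
2069: Tuesday
2068: Sunday (leap)
2068 begins on a Sunday and is a leap year.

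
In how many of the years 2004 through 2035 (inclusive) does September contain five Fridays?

September has 30 days; it has five Fridays when Friday falls among the first (month-length − 28) days — i.e. when September 1 is one of Friday/Thursday.
September 1 by year: 2004:Wed 2005:Thu✓ 2006:Fri✓ 2007:Sat 2008:Mon 2009:Tue 2010:Wed 2011:Thu✓ 2012:Sat 2013:Sun 2014:Mon 2015:Tue 2016:Thu✓ 2017:Fri✓ 2018:Sat 2019:Sun 2020:Tue 2021:Wed 2022:Thu✓ 2023:Fri✓ 2024:Sun 2025:Mon 2026:Tue 2027:Wed 2028:Fri✓ 2029:Sat 2030:Sun 2031:Mon 2032:Wed 2033:Thu✓ 2034:Fri✓ 2035:Sat
Years with five Fridays: 2005, 2006, 2011, 2016, 2017, 2022, 2023, 2028, 2033, 2034 → 10.

10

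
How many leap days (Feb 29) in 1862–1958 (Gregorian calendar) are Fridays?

Leap years in 1862–1958: 23 of them.
Feb 29 weekday advances by 5 (mod 7) from one leap year to the next four years later (or differs when a century non-leap intervenes).
Leap-day weekdays: 1864:Mon 1868:Sat 1872:Thu 1876:Tue 1880:Sun 1884:Fri✓ 1888:Wed 1892:Mon 1896:Sat 1904:Mon 1908:Sat 1912:Thu 1916:Tue 1920:Sun 1924:Fri✓ 1928:Wed 1932:Mon 1936:Sat 1940:Thu 1944:Tue 1948:Sun 1952:Fri✓ 1956:Wed
Friday: 1884, 1924, 1952 → 3.

3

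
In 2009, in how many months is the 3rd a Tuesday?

Check the 3rd of each month of 2009: Jan 3: Sat, Feb 3: Tue, Mar 3: Tue, Apr 3: Fri, May 3: Sun, Jun 3: Wed, Jul 3: Fri, Aug 3: Mon, Sep 3: Thu, Oct 3: Sat, Nov 3: Tue, Dec 3: Thu.
Tuesday occurs in February, March, November — 3 months.

3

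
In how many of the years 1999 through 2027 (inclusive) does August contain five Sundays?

August has 31 days; it has five Sundays when Sunday falls among the first (month-length − 28) days — i.e. when August 1 is one of Sunday/Saturday/Friday.
August 1 by year: 1999:Sun✓ 2000:Tue 2001:Wed 2002:Thu 2003:Fri✓ 2004:Sun✓ 2005:Mon 2006:Tue 2007:Wed 2008:Fri✓ 2009:Sat✓ 2010:Sun✓ 2011:Mon 2012:Wed 2013:Thu 2014:Fri✓ 2015:Sat✓ 2016:Mon 2017:Tue 2018:Wed 2019:Thu 2020:Sat✓ 2021:Sun✓ 2022:Mon 2023:Tue 2024:Thu 2025:Fri✓ 2026:Sat✓ 2027:Sun✓
Years with five Sundays: 1999, 2003, 2004, 2008, 2009, 2010, 2014, 2015, 2020, 2021, 2025, 2026, 2027 → 13.

13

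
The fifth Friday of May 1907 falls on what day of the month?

May 1, 1907 is a Wednesday, so the first Friday is the 3rd.
The fifth Friday is 3 + 28 = 31.

31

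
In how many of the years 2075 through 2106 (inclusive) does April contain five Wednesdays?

10

April has 30 days; it has five Wednesdays when Wednesday falls among the first (month-length − 28) days — i.e. when April 1 is one of Wednesday/Tuesday.
April 1 by year: 2075:Mon 2076:Wed✓ 2077:Thu 2078:Fri 2079:Sat 2080:Mon 2081:Tue✓ 2082:Wed✓ 2083:Thu 2084:Sat 2085:Sun 2086:Mon 2087:Tue✓ 2088:Thu 2089:Fri 2090:Sat 2091:Sun 2092:Tue✓ 2093:Wed✓ 2094:Thu 2095:Fri 2096:Sun 2097:Mon 2098:Tue✓ 2099:Wed✓ 2100:Thu 2101:Fri 2102:Sat 2103:Sun 2104:Tue✓ 2105:Wed✓ 2106:Thu
Years with five Wednesdays: 2076, 2081, 2082, 2087, 2092, 2093, 2098, 2099, 2104, 2105 → 10.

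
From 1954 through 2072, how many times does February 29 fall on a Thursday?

Leap years in 1954–2072: 30 of them.
Feb 29 weekday advances by 5 (mod 7) from one leap year to the next four years later (or differs when a century non-leap intervenes).
Leap-day weekdays: 1956:Wed 1960:Mon 1964:Sat 1968:Thu✓ 1972:Tue 1976:Sun 1980:Fri 1984:Wed 1988:Mon 1992:Sat 1996:Thu✓ 2000:Tue 2004:Sun …(4 more)… 2024:Thu✓ 2028:Tue 2032:Sun 2036:Fri 2040:Wed 2044:Mon 2048:Sat 2052:Thu✓ 2056:Tue 2060:Sun 2064:Fri 2068:Wed 2072:Mon
Thursday: 1968, 1996, 2024, 2052 → 4.

4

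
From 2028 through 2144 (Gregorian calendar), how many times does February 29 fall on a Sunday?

Leap years in 2028–2144: 29 of them.
Feb 29 weekday advances by 5 (mod 7) from one leap year to the next four years later (or differs when a century non-leap intervenes).
Leap-day weekdays: 2028:Tue 2032:Sun✓ 2036:Fri 2040:Wed 2044:Mon 2048:Sat 2052:Thu 2056:Tue 2060:Sun✓ 2064:Fri 2068:Wed 2072:Mon 2076:Sat …(3 more)… 2092:Fri 2096:Wed 2104:Fri 2108:Wed 2112:Mon 2116:Sat 2120:Thu 2124:Tue 2128:Sun✓ 2132:Fri 2136:Wed 2140:Mon 2144:Sat
Sunday: 2032, 2060, 2088, 2128 → 4.

4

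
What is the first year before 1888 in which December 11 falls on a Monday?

From one year to the next, a fixed date's weekday advances by 1, or by 2 when a Feb 29 lies between the two dates.
1888: December 11 is Tuesday.
1887: Sunday (−2)
1886: Saturday (−1)
1885: Friday (−1)
1884: Thursday (−1)
1883: Tuesday (−2)
1882: Monday (−1)
December 11 falls on a Monday in 1882.

1882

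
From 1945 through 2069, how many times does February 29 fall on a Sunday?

5

Leap years in 1945–2069: 31 of them.
Feb 29 weekday advances by 5 (mod 7) from one leap year to the next four years later (or differs when a century non-leap intervenes).
Leap-day weekdays: 1948:Sun✓ 1952:Fri 1956:Wed 1960:Mon 1964:Sat 1968:Thu 1972:Tue 1976:Sun✓ 1980:Fri 1984:Wed 1988:Mon 1992:Sat 1996:Thu …(5 more)… 2020:Sat 2024:Thu 2028:Tue 2032:Sun✓ 2036:Fri 2040:Wed 2044:Mon 2048:Sat 2052:Thu 2056:Tue 2060:Sun✓ 2064:Fri 2068:Wed
Sunday: 1948, 1976, 2004, 2032, 2060 → 5.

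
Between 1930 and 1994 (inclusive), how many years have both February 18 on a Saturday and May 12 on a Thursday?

Check each year's weekday for February 18 and May 12:
  1930: Tue/Mon  1931: Wed/Tue  1932: Thu/Thu  1933: Sat/Fri  1934: Sun/Sat  1935: Mon/Sun  1936: Tue/Tue  1937: Thu/Wed  1938: Fri/Thu  1939: Sat/Fri  1940: Sun/Sun  1941: Tue/Mon  1942: Wed/Tue  1943: Thu/Wed  …(37 more)…  1981: Wed/Tue  1982: Thu/Wed  1983: Fri/Thu  1984: Sat/Sat  1985: Mon/Sun  1986: Tue/Mon  1987: Wed/Tue  1988: Thu/Thu  1989: Sat/Fri  1990: Sun/Sat  1991: Mon/Sun  1992: Tue/Tue  1993: Thu/Wed  1994: Fri/Thu
Both conditions hold in: no year — 0.

0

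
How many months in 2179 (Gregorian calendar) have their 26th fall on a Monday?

2

Check the 26th of each month of 2179: Jan 26: Tue, Feb 26: Fri, Mar 26: Fri, Apr 26: Mon, May 26: Wed, Jun 26: Sat, Jul 26: Mon, Aug 26: Thu, Sep 26: Sun, Oct 26: Tue, Nov 26: Fri, Dec 26: Sun.
Monday occurs in April, July — 2 months.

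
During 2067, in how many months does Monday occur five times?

A month of length L has five Mondays iff its first Monday is on day ≤ L−28 (so day 1–3 in a 31-day month, 1–2 in a 30-day month, day 1 in a leap February).
Checking each month of 2067: Jan starts Sat (31d) ✓; Feb starts Tue (28d); Mar starts Tue (31d); Apr starts Fri (30d); May starts Sun (31d) ✓; Jun starts Wed (30d); Jul starts Fri (31d); Aug starts Mon (31d) ✓; Sep starts Thu (30d); Oct starts Sat (31d) ✓; Nov starts Tue (30d); Dec starts Thu (31d).
Five-Monday months: January, May, August, October → 4.

4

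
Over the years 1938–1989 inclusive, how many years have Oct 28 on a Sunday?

7

Track Oct 28's weekday year by year (advancing +1, or +2 across a Feb 29):
  1938: Fri  1939: Sat (+1)  1940: Mon (+2)  1941: Tue (+1)  1942: Wed (+1)
  1943: Thu (+1)  1944: Sat (+2)  1945: Sun (+1) ✓  1946: Mon (+1)  1947: Tue (+1)
  1948: Thu (+2)  1949: Fri (+1)  1950: Sat (+1)  1951: Sun (+1) ✓  … (24 more years) …
  1976: Thu (+2)  1977: Fri (+1)  1978: Sat (+1)  1979: Sun (+1) ✓  1980: Tue (+2)
  1981: Wed (+1)  1982: Thu (+1)  1983: Fri (+1)  1984: Sun (+2) ✓  1985: Mon (+1)
  1986: Tue (+1)  1987: Wed (+1)  1988: Fri (+2)  1989: Sat (+1)
Sunday years: 1945, 1951, 1956, 1962, 1973, 1979, 1984 — 7 in total.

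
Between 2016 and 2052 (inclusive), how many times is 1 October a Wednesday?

Track 1 October's weekday year by year (advancing +1, or +2 across a Feb 29):
  2016: Sat  2017: Sun (+1)  2018: Mon (+1)  2019: Tue (+1)  2020: Thu (+2)
  2021: Fri (+1)  2022: Sat (+1)  2023: Sun (+1)  2024: Tue (+2)  2025: Wed (+1) ✓
  2026: Thu (+1)  2027: Fri (+1)  2028: Sun (+2)  2029: Mon (+1)  … (9 more years) …
  2039: Sat (+1)  2040: Mon (+2)  2041: Tue (+1)  2042: Wed (+1) ✓  2043: Thu (+1)
  2044: Sat (+2)  2045: Sun (+1)  2046: Mon (+1)  2047: Tue (+1)  2048: Thu (+2)
  2049: Fri (+1)  2050: Sat (+1)  2051: Sun (+1)  2052: Tue (+2)
Wednesday years: 2025, 2031, 2036, 2042 — 4 in total.

4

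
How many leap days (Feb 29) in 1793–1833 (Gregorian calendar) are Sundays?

1

Leap years in 1793–1833: 9 of them.
Feb 29 weekday advances by 5 (mod 7) from one leap year to the next four years later (or differs when a century non-leap intervenes).
Leap-day weekdays: 1796:Mon 1804:Wed 1808:Mon 1812:Sat 1816:Thu 1820:Tue 1824:Sun✓ 1828:Fri 1832:Wed
Sunday: 1824 → 1.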